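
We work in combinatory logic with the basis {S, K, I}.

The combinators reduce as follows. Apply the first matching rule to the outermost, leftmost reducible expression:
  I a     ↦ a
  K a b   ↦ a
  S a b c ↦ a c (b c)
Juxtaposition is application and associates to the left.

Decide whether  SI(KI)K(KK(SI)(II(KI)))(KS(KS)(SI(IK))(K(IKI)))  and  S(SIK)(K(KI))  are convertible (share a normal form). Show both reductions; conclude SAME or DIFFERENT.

Term A:
  start: SI(KI)K(KK(SI)(II(KI)))(KS(KS)(SI(IK))(K(IKI)))
  step 1: IK(KIK)(KK(SI)(II(KI)))(KS(KS)(SI(IK))(K(IKI)))
  step 2: K(KIK)(KK(SI)(II(KI)))(KS(KS)(SI(IK))(K(IKI)))
  step 3: KIK(KS(KS)(SI(IK))(K(IKI)))
  step 4: I(KS(KS)(SI(IK))(K(IKI)))
  step 5: KS(KS)(SI(IK))(K(IKI))
  step 6: S(SI(IK))(K(IKI))
  step 7: S(SIK)(K(IKI))
  step 8: S(SIK)(K(KI))

Term B:
  start: S(SIK)(K(KI))

Answer: SAME — A ⇓ S(SIK)(K(KI)), B ⇓ S(SIK)(K(KI))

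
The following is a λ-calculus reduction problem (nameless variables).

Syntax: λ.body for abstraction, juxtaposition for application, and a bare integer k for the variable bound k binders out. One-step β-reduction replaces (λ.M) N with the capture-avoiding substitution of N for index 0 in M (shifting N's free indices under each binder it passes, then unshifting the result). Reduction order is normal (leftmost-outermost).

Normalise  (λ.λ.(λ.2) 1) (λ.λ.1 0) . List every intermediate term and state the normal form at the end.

Answer: normal form = λ.λ.λ.1 0  (in 2 steps)

Reduction:
  start: (λ.λ.(λ.2) 1) (λ.λ.1 0)
  [1] λ.(λ.λ.λ.1 0) (λ.λ.1 0)
  [2] λ.λ.λ.1 0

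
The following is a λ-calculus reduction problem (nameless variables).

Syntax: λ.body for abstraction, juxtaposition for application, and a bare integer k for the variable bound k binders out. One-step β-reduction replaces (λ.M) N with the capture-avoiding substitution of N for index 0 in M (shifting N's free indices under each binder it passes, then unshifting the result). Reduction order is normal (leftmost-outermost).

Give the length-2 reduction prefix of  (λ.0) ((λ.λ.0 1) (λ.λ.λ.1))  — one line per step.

  start: (λ.0) ((λ.λ.0 1) (λ.λ.λ.1))
  →1  (λ.λ.0 1) (λ.λ.λ.1)
  →2  λ.0 (λ.λ.λ.1)

Answer: after 2 steps: λ.0 (λ.λ.λ.1)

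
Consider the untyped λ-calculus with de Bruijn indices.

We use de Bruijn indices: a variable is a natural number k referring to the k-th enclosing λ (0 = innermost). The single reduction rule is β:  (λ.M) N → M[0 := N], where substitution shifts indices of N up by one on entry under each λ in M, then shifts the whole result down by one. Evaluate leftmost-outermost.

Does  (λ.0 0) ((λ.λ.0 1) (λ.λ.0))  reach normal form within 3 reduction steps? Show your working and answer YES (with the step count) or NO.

  start: (λ.0 0) ((λ.λ.0 1) (λ.λ.0))
  →1  (λ.λ.0 1) (λ.λ.0) ((λ.λ.0 1) (λ.λ.0))
  →2  (λ.0 (λ.λ.0)) ((λ.λ.0 1) (λ.λ.0))
  →3  (λ.λ.0 1) (λ.λ.0) (λ.λ.0)

Answer: NO — after 3 steps the term is (λ.λ.0 1) (λ.λ.0) (λ.λ.0), not yet normal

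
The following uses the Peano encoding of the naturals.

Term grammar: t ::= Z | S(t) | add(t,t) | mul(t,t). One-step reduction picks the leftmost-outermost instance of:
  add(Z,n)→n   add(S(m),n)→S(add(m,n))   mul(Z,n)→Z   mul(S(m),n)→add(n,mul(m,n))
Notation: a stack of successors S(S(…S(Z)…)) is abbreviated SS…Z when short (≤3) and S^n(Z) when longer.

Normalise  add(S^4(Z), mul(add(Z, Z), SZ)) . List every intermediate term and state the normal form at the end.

Answer: normal form = S^4(Z)  (in 7 steps)

Working:
  start: add(S^4(Z), mul(add(Z, Z), SZ))
  step 1: S(add(SSSZ, mul(add(Z, Z), SZ)))
  step 2: S(S(add(SSZ, mul(add(Z, Z), SZ))))
  step 3: S(S(S(add(SZ, mul(add(Z, Z), SZ)))))
  step 4: S(S(S(S(add(Z, mul(add(Z, Z), SZ))))))
  step 5: S(S(S(S(mul(add(Z, Z), SZ)))))
  step 6: S(S(S(S(mul(Z, SZ)))))
  step 7: S^4(Z)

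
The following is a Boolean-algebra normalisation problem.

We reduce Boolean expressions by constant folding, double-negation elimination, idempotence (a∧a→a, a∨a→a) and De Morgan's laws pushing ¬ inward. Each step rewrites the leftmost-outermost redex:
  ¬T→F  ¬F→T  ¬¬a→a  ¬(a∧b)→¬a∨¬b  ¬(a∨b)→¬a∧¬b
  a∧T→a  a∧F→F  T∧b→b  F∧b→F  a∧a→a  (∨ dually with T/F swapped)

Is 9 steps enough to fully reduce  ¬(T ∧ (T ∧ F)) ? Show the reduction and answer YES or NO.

Answer: YES — reaches normal form T in 7 ≤ 9 steps

Derivation:
  start: ¬(T ∧ (T ∧ F))
  →1  ¬T ∨ ¬(T ∧ F)
  →2  F ∨ ¬(T ∧ F)
  →3  ¬(T ∧ F)
  →4  ¬T ∨ ¬F
  →5  F ∨ ¬F
  →6  ¬F
  →7  T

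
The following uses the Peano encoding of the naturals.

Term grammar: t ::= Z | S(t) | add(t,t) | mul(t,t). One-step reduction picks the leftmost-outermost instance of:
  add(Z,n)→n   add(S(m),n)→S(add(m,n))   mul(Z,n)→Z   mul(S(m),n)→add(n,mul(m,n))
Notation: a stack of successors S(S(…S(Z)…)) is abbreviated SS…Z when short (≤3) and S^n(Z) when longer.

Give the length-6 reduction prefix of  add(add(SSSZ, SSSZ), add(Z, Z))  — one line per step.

Answer: after 6 steps: S(S(S(add(add(Z, SSSZ), add(Z, Z)))))

Working:
  start: add(add(SSSZ, SSSZ), add(Z, Z))
  step 1: add(S(add(SSZ, SSSZ)), add(Z, Z))
  step 2: S(add(add(SSZ, SSSZ), add(Z, Z)))
  step 3: S(add(S(add(SZ, SSSZ)), add(Z, Z)))
  step 4: S(S(add(add(SZ, SSSZ), add(Z, Z))))
  step 5: S(S(add(S(add(Z, SSSZ)), add(Z, Z))))
  step 6: S(S(S(add(add(Z, SSSZ), add(Z, Z)))))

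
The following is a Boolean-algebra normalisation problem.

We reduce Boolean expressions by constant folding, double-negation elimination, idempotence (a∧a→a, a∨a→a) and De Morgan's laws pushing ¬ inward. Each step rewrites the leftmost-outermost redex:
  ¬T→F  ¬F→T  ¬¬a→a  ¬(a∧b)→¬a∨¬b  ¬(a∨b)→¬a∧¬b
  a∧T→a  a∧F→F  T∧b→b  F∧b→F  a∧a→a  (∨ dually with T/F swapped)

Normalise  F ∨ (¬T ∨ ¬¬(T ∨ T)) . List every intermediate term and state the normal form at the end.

  start: F ∨ (¬T ∨ ¬¬(T ∨ T))
  →1  ¬T ∨ ¬¬(T ∨ T)
  →2  F ∨ ¬¬(T ∨ T)
  →3  ¬¬(T ∨ T)
  →4  T ∨ T
  →5  T

Answer: normal form = T  (in 5 steps)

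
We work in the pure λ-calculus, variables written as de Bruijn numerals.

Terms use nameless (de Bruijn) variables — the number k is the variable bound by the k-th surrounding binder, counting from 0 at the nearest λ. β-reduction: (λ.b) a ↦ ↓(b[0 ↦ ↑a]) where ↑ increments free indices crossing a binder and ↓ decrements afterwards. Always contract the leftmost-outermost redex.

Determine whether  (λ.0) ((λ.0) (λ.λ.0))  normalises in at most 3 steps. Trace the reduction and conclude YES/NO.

  start: (λ.0) ((λ.0) (λ.λ.0))
  →1  (λ.0) (λ.λ.0)
  →2  λ.λ.0

Answer: YES — reaches normal form λ.λ.0 in 2 ≤ 3 steps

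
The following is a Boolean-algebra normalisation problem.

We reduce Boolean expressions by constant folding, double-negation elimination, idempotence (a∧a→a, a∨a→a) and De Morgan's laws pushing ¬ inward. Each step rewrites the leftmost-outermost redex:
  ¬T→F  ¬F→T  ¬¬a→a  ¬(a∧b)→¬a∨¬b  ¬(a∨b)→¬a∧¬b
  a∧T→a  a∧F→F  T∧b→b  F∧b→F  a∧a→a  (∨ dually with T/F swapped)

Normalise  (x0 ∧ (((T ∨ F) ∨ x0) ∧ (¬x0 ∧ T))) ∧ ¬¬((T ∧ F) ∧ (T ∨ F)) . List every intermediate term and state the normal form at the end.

  start: (x0 ∧ (((T ∨ F) ∨ x0) ∧ (¬x0 ∧ T))) ∧ ¬¬((T ∧ F) ∧ (T ∨ F))
  step 1: (x0 ∧ ((T ∨ x0) ∧ (¬x0 ∧ T))) ∧ ¬¬((T ∧ F) ∧ (T ∨ F))
  step 2: (x0 ∧ (T ∧ (¬x0 ∧ T))) ∧ ¬¬((T ∧ F) ∧ (T ∨ F))
  step 3: (x0 ∧ (¬x0 ∧ T)) ∧ ¬¬((T ∧ F) ∧ (T ∨ F))
  step 4: (x0 ∧ ¬x0) ∧ ¬¬((T ∧ F) ∧ (T ∨ F))
  step 5: (x0 ∧ ¬x0) ∧ ((T ∧ F) ∧ (T ∨ F))
  step 6: (x0 ∧ ¬x0) ∧ (F ∧ (T ∨ F))
  step 7: (x0 ∧ ¬x0) ∧ F
  step 8: F

Answer: normal form = F  (in 8 steps)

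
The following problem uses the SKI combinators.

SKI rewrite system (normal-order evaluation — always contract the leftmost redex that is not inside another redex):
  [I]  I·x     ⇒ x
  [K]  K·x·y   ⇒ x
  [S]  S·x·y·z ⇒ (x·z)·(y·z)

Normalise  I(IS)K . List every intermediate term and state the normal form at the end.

  start: I(IS)K
  step 1: ISK
  step 2: SK

Answer: normal form = SK  (in 2 steps)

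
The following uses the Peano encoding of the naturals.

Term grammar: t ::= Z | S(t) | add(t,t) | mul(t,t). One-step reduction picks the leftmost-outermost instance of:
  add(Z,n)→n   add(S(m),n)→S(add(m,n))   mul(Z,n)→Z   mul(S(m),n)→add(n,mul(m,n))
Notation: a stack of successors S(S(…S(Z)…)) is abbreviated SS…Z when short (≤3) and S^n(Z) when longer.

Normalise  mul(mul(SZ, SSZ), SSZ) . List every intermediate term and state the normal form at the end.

Answer: normal form = S^4(Z)  (in 14 steps)

Reduction:
  start: mul(mul(SZ, SSZ), SSZ)
  →1  mul(add(SSZ, mul(Z, SSZ)), SSZ)
  →2  mul(S(add(SZ, mul(Z, SSZ))), SSZ)
  →3  add(SSZ, mul(add(SZ, mul(Z, SSZ)), SSZ))
  →4  S(add(SZ, mul(add(SZ, mul(Z, SSZ)), SSZ)))
  →5  S(S(add(Z, mul(add(SZ, mul(Z, SSZ)), SSZ))))
  →6  S(S(mul(add(SZ, mul(Z, SSZ)), SSZ)))
  →7  S(S(mul(S(add(Z, mul(Z, SSZ))), SSZ)))
  →8  S(S(add(SSZ, mul(add(Z, mul(Z, SSZ)), SSZ))))
  →9  S(S(S(add(SZ, mul(add(Z, mul(Z, SSZ)), SSZ)))))
  →10  S(S(S(S(add(Z, mul(add(Z, mul(Z, SSZ)), SSZ))))))
  →11  S(S(S(S(mul(add(Z, mul(Z, SSZ)), SSZ)))))
  →12  S(S(S(S(mul(mul(Z, SSZ), SSZ)))))
  →13  S(S(S(S(mul(Z, SSZ)))))
  →14  S^4(Z)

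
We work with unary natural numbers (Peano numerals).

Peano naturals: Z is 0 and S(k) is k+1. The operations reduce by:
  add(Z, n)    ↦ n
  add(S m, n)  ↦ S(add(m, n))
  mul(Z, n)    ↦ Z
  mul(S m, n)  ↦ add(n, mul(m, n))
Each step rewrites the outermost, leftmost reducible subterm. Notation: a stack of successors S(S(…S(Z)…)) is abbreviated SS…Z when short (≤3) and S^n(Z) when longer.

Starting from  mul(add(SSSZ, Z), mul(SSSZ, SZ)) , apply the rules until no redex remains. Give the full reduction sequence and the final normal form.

  start: mul(add(SSSZ, Z), mul(SSSZ, SZ))
  [1] mul(S(add(SSZ, Z)), mul(SSSZ, SZ))
  [2] add(mul(SSSZ, SZ), mul(add(SSZ, Z), mul(SSSZ, SZ)))
  [3] add(add(SZ, mul(SSZ, SZ)), mul(add(SSZ, Z), mul(SSSZ, SZ)))
  [4] add(S(add(Z, mul(SSZ, SZ))), mul(add(SSZ, Z), mul(SSSZ, SZ)))
  [5] S(add(add(Z, mul(SSZ, SZ)), mul(add(SSZ, Z), mul(SSSZ, SZ))))
  [6] S(add(mul(SSZ, SZ), mul(add(SSZ, Z), mul(SSSZ, SZ))))
  [7] S(add(add(SZ, mul(SZ, SZ)), mul(add(SSZ, Z), mul(SSSZ, SZ))))
  [8] S(add(S(add(Z, mul(SZ, SZ))), mul(add(SSZ, Z), mul(SSSZ, SZ))))
  [9] S(S(add(add(Z, mul(SZ, SZ)), mul(add(SSZ, Z), mul(SSSZ, SZ)))))
  [10] S(S(add(mul(SZ, SZ), mul(add(SSZ, Z), mul(SSSZ, SZ)))))
  [11] S(S(add(add(SZ, mul(Z, SZ)), mul(add(SSZ, Z), mul(SSSZ, SZ)))))
  [12] S(S(add(S(add(Z, mul(Z, SZ))), mul(add(SSZ, Z), mul(SSSZ, SZ)))))
  [13] S(S(S(add(add(Z, mul(Z, SZ)), mul(add(SSZ, Z), mul(SSSZ, SZ))))))
  [14] S(S(S(add(mul(Z, SZ), mul(add(SSZ, Z), mul(SSSZ, SZ))))))
  [15] S(S(S(add(Z, mul(add(SSZ, Z), mul(SSSZ, SZ))))))
  [16] S(S(S(mul(add(SSZ, Z), mul(SSSZ, SZ)))))
  [17] S(S(S(mul(S(add(SZ, Z)), mul(SSSZ, SZ)))))
  [18] S(S(S(add(mul(SSSZ, SZ), mul(add(SZ, Z), mul(SSSZ, SZ))))))
  [19] S(S(S(add(add(SZ, mul(SSZ, SZ)), mul(add(SZ, Z), mul(SSSZ, SZ))))))
  [20] S(S(S(add(S(add(Z, mul(SSZ, SZ))), mul(add(SZ, Z), mul(SSSZ, SZ))))))
  [21] S(S(S(S(add(add(Z, mul(SSZ, SZ)), mul(add(SZ, Z), mul(SSSZ, SZ)))))))
  [22] S(S(S(S(add(mul(SSZ, SZ), mul(add(SZ, Z), mul(SSSZ, SZ)))))))
  [23] S(S(S(S(add(add(SZ, mul(SZ, SZ)), mul(add(SZ, Z), mul(SSSZ, SZ)))))))
  [24] S(S(S(S(add(S(add(Z, mul(SZ, SZ))), mul(add(SZ, Z), mul(SSSZ, SZ)))))))
  [25] S(S(S(S(S(add(add(Z, mul(SZ, SZ)), mul(add(SZ, Z), mul(SSSZ, SZ))))))))
  [26] S(S(S(S(S(add(mul(SZ, SZ), mul(add(SZ, Z), mul(SSSZ, SZ))))))))
  [27] S(S(S(S(S(add(add(SZ, mul(Z, SZ)), mul(add(SZ, Z), mul(SSSZ, SZ))))))))
  [28] S(S(S(S(S(add(S(add(Z, mul(Z, SZ))), mul(add(SZ, Z), mul(SSSZ, SZ))))))))
  [29] S(S(S(S(S(S(add(add(Z, mul(Z, SZ)), mul(add(SZ, Z), mul(SSSZ, SZ)))))))))
  [30] S(S(S(S(S(S(add(mul(Z, SZ), mul(add(SZ, Z), mul(SSSZ, SZ)))))))))
  [31] S(S(S(S(S(S(add(Z, mul(add(SZ, Z), mul(SSSZ, SZ)))))))))
  [32] S(S(S(S(S(S(mul(add(SZ, Z), mul(SSSZ, SZ))))))))
  [33] S(S(S(S(S(S(mul(S(add(Z, Z)), mul(SSSZ, SZ))))))))
  [34] S(S(S(S(S(S(add(mul(SSSZ, SZ), mul(add(Z, Z), mul(SSSZ, SZ)))))))))
  [35] S(S(S(S(S(S(add(add(SZ, mul(SSZ, SZ)), mul(add(Z, Z), mul(SSSZ, SZ)))))))))
  [36] S(S(S(S(S(S(add(S(add(Z, mul(SSZ, SZ))), mul(add(Z, Z), mul(SSSZ, SZ)))))))))
  [37] S(S(S(S(S(S(S(add(add(Z, mul(SSZ, SZ)), mul(add(Z, Z), mul(SSSZ, SZ))))))))))
  [38] S(S(S(S(S(S(S(add(mul(SSZ, SZ), mul(add(Z, Z), mul(SSSZ, SZ))))))))))
  [39] S(S(S(S(S(S(S(add(add(SZ, mul(SZ, SZ)), mul(add(Z, Z), mul(SSSZ, SZ))))))))))
  [40] S(S(S(S(S(S(S(add(S(add(Z, mul(SZ, SZ))), mul(add(Z, Z), mul(SSSZ, SZ))))))))))
  [41] S(S(S(S(S(S(S(S(add(add(Z, mul(SZ, SZ)), mul(add(Z, Z), mul(SSSZ, SZ)))))))))))
  [42] S(S(S(S(S(S(S(S(add(mul(SZ, SZ), mul(add(Z, Z), mul(SSSZ, SZ)))))))))))
  [43] S(S(S(S(S(S(S(S(add(add(SZ, mul(Z, SZ)), mul(add(Z, Z), mul(SSSZ, SZ)))))))))))
  [44] S(S(S(S(S(S(S(S(add(S(add(Z, mul(Z, SZ))), mul(add(Z, Z), mul(SSSZ, SZ)))))))))))
  [45] S(S(S(S(S(S(S(S(S(add(add(Z, mul(Z, SZ)), mul(add(Z, Z), mul(SSSZ, SZ))))))))))))
  [46] S(S(S(S(S(S(S(S(S(add(mul(Z, SZ), mul(add(Z, Z), mul(SSSZ, SZ))))))))))))
  [47] S(S(S(S(S(S(S(S(S(add(Z, mul(add(Z, Z), mul(SSSZ, SZ))))))))))))
  [48] S(S(S(S(S(S(S(S(S(mul(add(Z, Z), mul(SSSZ, SZ)))))))))))
  [49] S(S(S(S(S(S(S(S(S(mul(Z, mul(SSSZ, SZ)))))))))))
  [50] S^9(Z)

Answer: normal form = S^9(Z)  (in 50 steps)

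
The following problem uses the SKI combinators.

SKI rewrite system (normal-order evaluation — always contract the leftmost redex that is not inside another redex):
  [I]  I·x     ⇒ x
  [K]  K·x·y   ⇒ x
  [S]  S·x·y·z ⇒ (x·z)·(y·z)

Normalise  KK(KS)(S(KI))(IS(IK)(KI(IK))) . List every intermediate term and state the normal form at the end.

Answer: normal form = S(KI)  (in 2 steps)

Derivation:
  start: KK(KS)(S(KI))(IS(IK)(KI(IK)))
  step 1: K(S(KI))(IS(IK)(KI(IK)))
  step 2: S(KI)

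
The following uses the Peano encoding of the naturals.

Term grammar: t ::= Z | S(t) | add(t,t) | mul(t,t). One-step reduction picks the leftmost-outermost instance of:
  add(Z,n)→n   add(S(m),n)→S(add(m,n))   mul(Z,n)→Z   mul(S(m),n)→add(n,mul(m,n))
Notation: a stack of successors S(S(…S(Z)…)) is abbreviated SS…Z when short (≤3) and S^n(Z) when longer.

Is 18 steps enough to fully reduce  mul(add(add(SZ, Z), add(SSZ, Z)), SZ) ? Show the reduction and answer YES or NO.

Answer: YES — reaches normal form SSSZ in 17 ≤ 18 steps

Working:
  start: mul(add(add(SZ, Z), add(SSZ, Z)), SZ)
  [1] mul(add(S(add(Z, Z)), add(SSZ, Z)), SZ)
  [2] mul(S(add(add(Z, Z), add(SSZ, Z))), SZ)
  [3] add(SZ, mul(add(add(Z, Z), add(SSZ, Z)), SZ))
  [4] S(add(Z, mul(add(add(Z, Z), add(SSZ, Z)), SZ)))
  [5] S(mul(add(add(Z, Z), add(SSZ, Z)), SZ))
  [6] S(mul(add(Z, add(SSZ, Z)), SZ))
  [7] S(mul(add(SSZ, Z), SZ))
  [8] S(mul(S(add(SZ, Z)), SZ))
  [9] S(add(SZ, mul(add(SZ, Z), SZ)))
  [10] S(S(add(Z, mul(add(SZ, Z), SZ))))
  [11] S(S(mul(add(SZ, Z), SZ)))
  [12] S(S(mul(S(add(Z, Z)), SZ)))
  [13] S(S(add(SZ, mul(add(Z, Z), SZ))))
  [14] S(S(S(add(Z, mul(add(Z, Z), SZ)))))
  [15] S(S(S(mul(add(Z, Z), SZ))))
  [16] S(S(S(mul(Z, SZ))))
  [17] SSSZ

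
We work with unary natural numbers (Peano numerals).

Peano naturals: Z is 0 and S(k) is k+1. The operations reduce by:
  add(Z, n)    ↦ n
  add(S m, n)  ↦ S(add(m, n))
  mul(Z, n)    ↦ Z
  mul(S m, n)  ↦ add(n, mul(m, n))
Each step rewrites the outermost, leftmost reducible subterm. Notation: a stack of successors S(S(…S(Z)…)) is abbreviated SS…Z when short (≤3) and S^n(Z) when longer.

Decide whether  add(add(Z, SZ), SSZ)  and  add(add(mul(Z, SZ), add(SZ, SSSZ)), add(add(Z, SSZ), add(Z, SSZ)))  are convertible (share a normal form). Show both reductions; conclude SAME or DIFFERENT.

Term A:
  start: add(add(Z, SZ), SSZ)
  [1] add(SZ, SSZ)
  [2] S(add(Z, SSZ))
  [3] SSSZ

Term B:
  start: add(add(mul(Z, SZ), add(SZ, SSSZ)), add(add(Z, SSZ), add(Z, SSZ)))
  [1] add(add(Z, add(SZ, SSSZ)), add(add(Z, SSZ), add(Z, SSZ)))
  [2] add(add(SZ, SSSZ), add(add(Z, SSZ), add(Z, SSZ)))
  [3] add(S(add(Z, SSSZ)), add(add(Z, SSZ), add(Z, SSZ)))
  [4] S(add(add(Z, SSSZ), add(add(Z, SSZ), add(Z, SSZ))))
  [5] S(add(SSSZ, add(add(Z, SSZ), add(Z, SSZ))))
  [6] S(S(add(SSZ, add(add(Z, SSZ), add(Z, SSZ)))))
  [7] S(S(S(add(SZ, add(add(Z, SSZ), add(Z, SSZ))))))
  [8] S(S(S(S(add(Z, add(add(Z, SSZ), add(Z, SSZ)))))))
  [9] S(S(S(S(add(add(Z, SSZ), add(Z, SSZ))))))
  [10] S(S(S(S(add(SSZ, add(Z, SSZ))))))
  [11] S(S(S(S(S(add(SZ, add(Z, SSZ)))))))
  [12] S(S(S(S(S(S(add(Z, add(Z, SSZ))))))))
  [13] S(S(S(S(S(S(add(Z, SSZ)))))))
  [14] S^8(Z)

Answer: DIFFERENT — A ⇓ SSSZ, B ⇓ S^8(Z)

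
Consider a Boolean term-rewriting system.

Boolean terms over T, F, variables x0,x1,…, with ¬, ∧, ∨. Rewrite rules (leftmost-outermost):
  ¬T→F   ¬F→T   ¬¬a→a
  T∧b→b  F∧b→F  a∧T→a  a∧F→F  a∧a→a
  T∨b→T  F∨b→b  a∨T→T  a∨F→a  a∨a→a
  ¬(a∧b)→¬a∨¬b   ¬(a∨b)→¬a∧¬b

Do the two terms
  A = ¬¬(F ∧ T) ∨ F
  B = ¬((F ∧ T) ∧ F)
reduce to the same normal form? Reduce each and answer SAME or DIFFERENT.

Answer: DIFFERENT — A ⇓ F, B ⇓ T

Derivation:
Term A:
  start: ¬¬(F ∧ T) ∨ F
  [1] ¬¬(F ∧ T)
  [2] F ∧ T
  [3] F

Term B:
  start: ¬((F ∧ T) ∧ F)
  [1] ¬(F ∧ T) ∨ ¬F
  [2] (¬F ∨ ¬T) ∨ ¬F
  [3] (T ∨ ¬T) ∨ ¬F
  [4] T ∨ ¬F
  [5] T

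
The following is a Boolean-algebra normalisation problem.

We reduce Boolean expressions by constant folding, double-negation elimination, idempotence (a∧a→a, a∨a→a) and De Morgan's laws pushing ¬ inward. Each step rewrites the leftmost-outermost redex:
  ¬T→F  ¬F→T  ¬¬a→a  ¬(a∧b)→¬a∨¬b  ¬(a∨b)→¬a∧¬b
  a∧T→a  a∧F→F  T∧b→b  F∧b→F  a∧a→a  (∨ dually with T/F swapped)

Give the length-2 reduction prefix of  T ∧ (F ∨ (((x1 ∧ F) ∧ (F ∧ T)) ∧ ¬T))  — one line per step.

Answer: after 2 steps: ((x1 ∧ F) ∧ (F ∧ T)) ∧ ¬T

Reduction:
  start: T ∧ (F ∨ (((x1 ∧ F) ∧ (F ∧ T)) ∧ ¬T))
  step 1: F ∨ (((x1 ∧ F) ∧ (F ∧ T)) ∧ ¬T)
  step 2: ((x1 ∧ F) ∧ (F ∧ T)) ∧ ¬T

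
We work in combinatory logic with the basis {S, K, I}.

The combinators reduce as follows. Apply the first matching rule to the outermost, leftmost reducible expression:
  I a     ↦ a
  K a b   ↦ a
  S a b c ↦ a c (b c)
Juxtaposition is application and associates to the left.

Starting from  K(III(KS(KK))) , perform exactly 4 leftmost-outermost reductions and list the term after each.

  start: K(III(KS(KK)))
  →1  K(II(KS(KK)))
  →2  K(I(KS(KK)))
  →3  K(KS(KK))
  →4  KS

Answer: after 4 steps: KS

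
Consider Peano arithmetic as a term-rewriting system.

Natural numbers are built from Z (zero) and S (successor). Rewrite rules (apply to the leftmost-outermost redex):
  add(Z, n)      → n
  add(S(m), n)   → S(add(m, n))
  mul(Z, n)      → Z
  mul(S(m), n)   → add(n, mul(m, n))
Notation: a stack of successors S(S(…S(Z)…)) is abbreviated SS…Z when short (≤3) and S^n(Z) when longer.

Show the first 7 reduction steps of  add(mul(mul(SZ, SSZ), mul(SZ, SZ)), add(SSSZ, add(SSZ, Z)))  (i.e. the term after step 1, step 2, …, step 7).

  start: add(mul(mul(SZ, SSZ), mul(SZ, SZ)), add(SSSZ, add(SSZ, Z)))
  →1  add(mul(add(SSZ, mul(Z, SSZ)), mul(SZ, SZ)), add(SSSZ, add(SSZ, Z)))
  →2  add(mul(S(add(SZ, mul(Z, SSZ))), mul(SZ, SZ)), add(SSSZ, add(SSZ, Z)))
  →3  add(add(mul(SZ, SZ), mul(add(SZ, mul(Z, SSZ)), mul(SZ, SZ))), add(SSSZ, add(SSZ, Z)))
  →4  add(add(add(SZ, mul(Z, SZ)), mul(add(SZ, mul(Z, SSZ)), mul(SZ, SZ))), add(SSSZ, add(SSZ, Z)))
  →5  add(add(S(add(Z, mul(Z, SZ))), mul(add(SZ, mul(Z, SSZ)), mul(SZ, SZ))), add(SSSZ, add(SSZ, Z)))
  →6  add(S(add(add(Z, mul(Z, SZ)), mul(add(SZ, mul(Z, SSZ)), mul(SZ, SZ)))), add(SSSZ, add(SSZ, Z)))
  →7  S(add(add(add(Z, mul(Z, SZ)), mul(add(SZ, mul(Z, SSZ)), mul(SZ, SZ))), add(SSSZ, add(SSZ, Z))))

Answer: after 7 steps: S(add(add(add(Z, mul(Z, SZ)), mul(add(SZ, mul(Z, SSZ)), mul(SZ, SZ))), add(SSSZ, add(SSZ, Z))))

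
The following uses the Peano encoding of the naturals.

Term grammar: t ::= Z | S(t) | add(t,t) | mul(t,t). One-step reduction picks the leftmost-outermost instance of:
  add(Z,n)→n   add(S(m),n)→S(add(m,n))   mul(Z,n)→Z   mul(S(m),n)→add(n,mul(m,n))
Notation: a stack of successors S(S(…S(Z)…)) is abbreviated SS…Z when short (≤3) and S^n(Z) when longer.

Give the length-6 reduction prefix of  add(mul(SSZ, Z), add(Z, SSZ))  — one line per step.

Answer: after 6 steps: add(Z, SSZ)

Working:
  start: add(mul(SSZ, Z), add(Z, SSZ))
  →1  add(add(Z, mul(SZ, Z)), add(Z, SSZ))
  →2  add(mul(SZ, Z), add(Z, SSZ))
  →3  add(add(Z, mul(Z, Z)), add(Z, SSZ))
  →4  add(mul(Z, Z), add(Z, SSZ))
  →5  add(Z, add(Z, SSZ))
  →6  add(Z, SSZ)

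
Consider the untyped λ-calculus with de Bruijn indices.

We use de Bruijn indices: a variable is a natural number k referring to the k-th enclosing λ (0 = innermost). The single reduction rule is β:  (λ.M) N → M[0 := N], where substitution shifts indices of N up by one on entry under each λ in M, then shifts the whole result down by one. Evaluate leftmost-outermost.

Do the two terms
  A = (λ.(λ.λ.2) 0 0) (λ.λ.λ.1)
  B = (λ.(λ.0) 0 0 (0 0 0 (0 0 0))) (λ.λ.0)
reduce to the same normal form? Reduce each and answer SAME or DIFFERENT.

Term A:
  start: (λ.(λ.λ.2) 0 0) (λ.λ.λ.1)
  [1] (λ.λ.λ.λ.λ.1) (λ.λ.λ.1) (λ.λ.λ.1)
  [2] (λ.λ.λ.λ.1) (λ.λ.λ.1)
  [3] λ.λ.λ.1

Term B:
  start: (λ.(λ.0) 0 0 (0 0 0 (0 0 0))) (λ.λ.0)
  [1] (λ.0) (λ.λ.0) (λ.λ.0) ((λ.λ.0) (λ.λ.0) (λ.λ.0) ((λ.λ.0) (λ.λ.0) (λ.λ.0)))
  [2] (λ.λ.0) (λ.λ.0) ((λ.λ.0) (λ.λ.0) (λ.λ.0) ((λ.λ.0) (λ.λ.0) (λ.λ.0)))
  [3] (λ.0) ((λ.λ.0) (λ.λ.0) (λ.λ.0) ((λ.λ.0) (λ.λ.0) (λ.λ.0)))
  [4] (λ.λ.0) (λ.λ.0) (λ.λ.0) ((λ.λ.0) (λ.λ.0) (λ.λ.0))
  [5] (λ.0) (λ.λ.0) ((λ.λ.0) (λ.λ.0) (λ.λ.0))
  [6] (λ.λ.0) ((λ.λ.0) (λ.λ.0) (λ.λ.0))
  [7] λ.0

Answer: DIFFERENT — A ⇓ λ.λ.λ.1, B ⇓ λ.0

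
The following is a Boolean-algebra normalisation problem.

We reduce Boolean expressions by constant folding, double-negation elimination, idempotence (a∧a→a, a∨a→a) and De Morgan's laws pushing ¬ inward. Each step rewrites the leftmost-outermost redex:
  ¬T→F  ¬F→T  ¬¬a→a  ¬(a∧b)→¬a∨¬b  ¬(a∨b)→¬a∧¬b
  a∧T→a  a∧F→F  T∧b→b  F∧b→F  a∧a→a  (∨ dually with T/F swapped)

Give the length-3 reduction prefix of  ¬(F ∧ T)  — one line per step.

  start: ¬(F ∧ T)
  [1] ¬F ∨ ¬T
  [2] T ∨ ¬T
  [3] T

Answer: after 3 steps: T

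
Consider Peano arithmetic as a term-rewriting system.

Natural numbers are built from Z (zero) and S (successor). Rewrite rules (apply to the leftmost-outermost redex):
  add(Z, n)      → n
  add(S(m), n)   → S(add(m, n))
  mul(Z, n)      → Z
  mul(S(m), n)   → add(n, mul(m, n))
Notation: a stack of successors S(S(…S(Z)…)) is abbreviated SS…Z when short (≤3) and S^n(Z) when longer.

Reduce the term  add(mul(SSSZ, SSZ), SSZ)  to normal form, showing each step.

Answer: normal form = S^8(Z)  (in 20 steps)

Derivation:
  start: add(mul(SSSZ, SSZ), SSZ)
  step 1: add(add(SSZ, mul(SSZ, SSZ)), SSZ)
  step 2: add(S(add(SZ, mul(SSZ, SSZ))), SSZ)
  step 3: S(add(add(SZ, mul(SSZ, SSZ)), SSZ))
  step 4: S(add(S(add(Z, mul(SSZ, SSZ))), SSZ))
  step 5: S(S(add(add(Z, mul(SSZ, SSZ)), SSZ)))
  step 6: S(S(add(mul(SSZ, SSZ), SSZ)))
  step 7: S(S(add(add(SSZ, mul(SZ, SSZ)), SSZ)))
  step 8: S(S(add(S(add(SZ, mul(SZ, SSZ))), SSZ)))
  step 9: S(S(S(add(add(SZ, mul(SZ, SSZ)), SSZ))))
  step 10: S(S(S(add(S(add(Z, mul(SZ, SSZ))), SSZ))))
  step 11: S(S(S(S(add(add(Z, mul(SZ, SSZ)), SSZ)))))
  step 12: S(S(S(S(add(mul(SZ, SSZ), SSZ)))))
  step 13: S(S(S(S(add(add(SSZ, mul(Z, SSZ)), SSZ)))))
  step 14: S(S(S(S(add(S(add(SZ, mul(Z, SSZ))), SSZ)))))
  step 15: S(S(S(S(S(add(add(SZ, mul(Z, SSZ)), SSZ))))))
  step 16: S(S(S(S(S(add(S(add(Z, mul(Z, SSZ))), SSZ))))))
  step 17: S(S(S(S(S(S(add(add(Z, mul(Z, SSZ)), SSZ)))))))
  step 18: S(S(S(S(S(S(add(mul(Z, SSZ), SSZ)))))))
  step 19: S(S(S(S(S(S(add(Z, SSZ)))))))
  step 20: S^8(Z)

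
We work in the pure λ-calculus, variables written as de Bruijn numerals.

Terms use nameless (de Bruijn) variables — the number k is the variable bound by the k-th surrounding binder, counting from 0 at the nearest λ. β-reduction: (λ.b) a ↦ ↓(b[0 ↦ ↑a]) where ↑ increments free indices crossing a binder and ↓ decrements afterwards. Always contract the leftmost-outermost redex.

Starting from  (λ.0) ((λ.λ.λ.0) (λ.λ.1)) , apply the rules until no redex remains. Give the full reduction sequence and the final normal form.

  start: (λ.0) ((λ.λ.λ.0) (λ.λ.1))
  step 1: (λ.λ.λ.0) (λ.λ.1)
  step 2: λ.λ.0

Answer: normal form = λ.λ.0  (in 2 steps)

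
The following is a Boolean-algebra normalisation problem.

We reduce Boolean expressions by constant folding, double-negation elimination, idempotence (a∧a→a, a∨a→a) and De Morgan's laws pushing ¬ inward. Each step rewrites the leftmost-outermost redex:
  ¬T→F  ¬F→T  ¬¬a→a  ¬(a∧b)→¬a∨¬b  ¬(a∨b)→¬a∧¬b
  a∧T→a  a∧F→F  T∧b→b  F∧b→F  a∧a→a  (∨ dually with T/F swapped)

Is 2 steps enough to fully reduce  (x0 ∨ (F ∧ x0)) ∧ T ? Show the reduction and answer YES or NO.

Answer: NO — after 2 steps the term is x0 ∨ F, not yet normal

Reduction:
  start: (x0 ∨ (F ∧ x0)) ∧ T
  [1] x0 ∨ (F ∧ x0)
  [2] x0 ∨ F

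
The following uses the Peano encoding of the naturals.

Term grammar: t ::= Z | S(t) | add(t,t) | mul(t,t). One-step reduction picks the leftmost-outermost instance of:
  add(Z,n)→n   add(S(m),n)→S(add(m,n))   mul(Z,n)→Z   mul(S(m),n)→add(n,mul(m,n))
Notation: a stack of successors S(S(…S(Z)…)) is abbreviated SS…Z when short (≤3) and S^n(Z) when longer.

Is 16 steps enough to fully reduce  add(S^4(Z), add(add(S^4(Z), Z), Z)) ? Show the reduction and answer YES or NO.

Answer: YES — reaches normal form S^8(Z) in 15 ≤ 16 steps

Working:
  start: add(S^4(Z), add(add(S^4(Z), Z), Z))
  step 1: S(add(SSSZ, add(add(S^4(Z), Z), Z)))
  step 2: S(S(add(SSZ, add(add(S^4(Z), Z), Z))))
  step 3: S(S(S(add(SZ, add(add(S^4(Z), Z), Z)))))
  step 4: S(S(S(S(add(Z, add(add(S^4(Z), Z), Z))))))
  step 5: S(S(S(S(add(add(S^4(Z), Z), Z)))))
  step 6: S(S(S(S(add(S(add(SSSZ, Z)), Z)))))
  step 7: S(S(S(S(S(add(add(SSSZ, Z), Z))))))
  step 8: S(S(S(S(S(add(S(add(SSZ, Z)), Z))))))
  step 9: S(S(S(S(S(S(add(add(SSZ, Z), Z)))))))
  step 10: S(S(S(S(S(S(add(S(add(SZ, Z)), Z)))))))
  step 11: S(S(S(S(S(S(S(add(add(SZ, Z), Z))))))))
  step 12: S(S(S(S(S(S(S(add(S(add(Z, Z)), Z))))))))
  step 13: S(S(S(S(S(S(S(S(add(add(Z, Z), Z)))))))))
  step 14: S(S(S(S(S(S(S(S(add(Z, Z)))))))))
  step 15: S^8(Z)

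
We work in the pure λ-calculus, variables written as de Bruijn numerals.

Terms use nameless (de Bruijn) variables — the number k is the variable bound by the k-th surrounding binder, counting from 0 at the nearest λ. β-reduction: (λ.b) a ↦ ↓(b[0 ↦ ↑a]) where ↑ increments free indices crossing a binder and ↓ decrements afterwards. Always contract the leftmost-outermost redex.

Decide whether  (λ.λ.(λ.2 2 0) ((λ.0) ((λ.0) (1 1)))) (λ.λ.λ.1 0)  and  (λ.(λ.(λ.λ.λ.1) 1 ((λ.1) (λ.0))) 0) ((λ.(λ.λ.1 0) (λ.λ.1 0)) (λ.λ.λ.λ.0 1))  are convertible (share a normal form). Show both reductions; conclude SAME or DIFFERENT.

Term A:
  start: (λ.λ.(λ.2 2 0) ((λ.0) ((λ.0) (1 1)))) (λ.λ.λ.1 0)
  step 1: λ.(λ.(λ.λ.λ.1 0) (λ.λ.λ.1 0) 0) ((λ.0) ((λ.0) ((λ.λ.λ.1 0) (λ.λ.λ.1 0))))
  step 2: λ.(λ.λ.λ.1 0) (λ.λ.λ.1 0) ((λ.0) ((λ.0) ((λ.λ.λ.1 0) (λ.λ.λ.1 0))))
  step 3: λ.(λ.λ.1 0) ((λ.0) ((λ.0) ((λ.λ.λ.1 0) (λ.λ.λ.1 0))))
  step 4: λ.λ.(λ.0) ((λ.0) ((λ.λ.λ.1 0) (λ.λ.λ.1 0))) 0
  step 5: λ.λ.(λ.0) ((λ.λ.λ.1 0) (λ.λ.λ.1 0)) 0
  step 6: λ.λ.(λ.λ.λ.1 0) (λ.λ.λ.1 0) 0
  step 7: λ.λ.(λ.λ.1 0) 0
  step 8: λ.λ.λ.1 0

Term B:
  start: (λ.(λ.(λ.λ.λ.1) 1 ((λ.1) (λ.0))) 0) ((λ.(λ.λ.1 0) (λ.λ.1 0)) (λ.λ.λ.λ.0 1))
  step 1: (λ.(λ.λ.λ.1) ((λ.(λ.λ.1 0) (λ.λ.1 0)) (λ.λ.λ.λ.0 1)) ((λ.1) (λ.0))) ((λ.(λ.λ.1 0) (λ.λ.1 0)) (λ.λ.λ.λ.0 1))
  step 2: (λ.λ.λ.1) ((λ.(λ.λ.1 0) (λ.λ.1 0)) (λ.λ.λ.λ.0 1)) ((λ.(λ.(λ.λ.1 0) (λ.λ.1 0)) (λ.λ.λ.λ.0 1)) (λ.0))
  step 3: (λ.λ.1) ((λ.(λ.(λ.λ.1 0) (λ.λ.1 0)) (λ.λ.λ.λ.0 1)) (λ.0))
  step 4: λ.(λ.(λ.(λ.λ.1 0) (λ.λ.1 0)) (λ.λ.λ.λ.0 1)) (λ.0)
  step 5: λ.(λ.(λ.λ.1 0) (λ.λ.1 0)) (λ.λ.λ.λ.0 1)
  step 6: λ.(λ.λ.1 0) (λ.λ.1 0)
  step 7: λ.λ.(λ.λ.1 0) 0
  step 8: λ.λ.λ.1 0

Answer: SAME — A ⇓ λ.λ.λ.1 0, B ⇓ λ.λ.λ.1 0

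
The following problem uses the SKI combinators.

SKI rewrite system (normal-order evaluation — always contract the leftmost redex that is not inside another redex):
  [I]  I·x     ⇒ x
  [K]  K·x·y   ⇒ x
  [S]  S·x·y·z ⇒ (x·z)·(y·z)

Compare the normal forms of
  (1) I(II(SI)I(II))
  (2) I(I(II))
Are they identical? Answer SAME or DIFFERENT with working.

Answer: SAME — A ⇓ I, B ⇓ I

Reduction:
Term A:
  start: I(II(SI)I(II))
  [1] II(SI)I(II)
  [2] I(SI)I(II)
  [3] SII(II)
  [4] I(II)(I(II))
  [5] II(I(II))
  [6] I(I(II))
  [7] I(II)
  [8] II
  [9] I

Term B:
  start: I(I(II))
  [1] I(II)
  [2] II
  [3] I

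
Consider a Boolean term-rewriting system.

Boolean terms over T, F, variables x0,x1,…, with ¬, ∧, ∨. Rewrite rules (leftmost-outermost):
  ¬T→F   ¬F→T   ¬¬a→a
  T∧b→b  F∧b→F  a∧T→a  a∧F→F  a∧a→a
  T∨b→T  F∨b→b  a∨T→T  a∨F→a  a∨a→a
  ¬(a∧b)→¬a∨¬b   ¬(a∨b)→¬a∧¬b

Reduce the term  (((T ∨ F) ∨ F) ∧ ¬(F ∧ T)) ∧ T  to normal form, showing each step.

  start: (((T ∨ F) ∨ F) ∧ ¬(F ∧ T)) ∧ T
  →1  ((T ∨ F) ∨ F) ∧ ¬(F ∧ T)
  →2  (T ∨ F) ∧ ¬(F ∧ T)
  →3  T ∧ ¬(F ∧ T)
  →4  ¬(F ∧ T)
  →5  ¬F ∨ ¬T
  →6  T ∨ ¬T
  →7  T

Answer: normal form = T  (in 7 steps)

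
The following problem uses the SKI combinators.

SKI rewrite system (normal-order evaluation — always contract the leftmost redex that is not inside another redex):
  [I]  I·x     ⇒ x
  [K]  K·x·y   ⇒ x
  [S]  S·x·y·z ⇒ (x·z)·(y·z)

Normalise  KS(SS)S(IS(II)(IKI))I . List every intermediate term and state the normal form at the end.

Answer: normal form = SII  (in 9 steps)

Derivation:
  start: KS(SS)S(IS(II)(IKI))I
  →1  SS(IS(II)(IKI))I
  →2  SI(IS(II)(IKI)I)
  →3  SI(S(II)(IKI)I)
  →4  SI(III(IKII))
  →5  SI(II(IKII))
  →6  SI(I(IKII))
  →7  SI(IKII)
  →8  SI(KII)
  →9  SII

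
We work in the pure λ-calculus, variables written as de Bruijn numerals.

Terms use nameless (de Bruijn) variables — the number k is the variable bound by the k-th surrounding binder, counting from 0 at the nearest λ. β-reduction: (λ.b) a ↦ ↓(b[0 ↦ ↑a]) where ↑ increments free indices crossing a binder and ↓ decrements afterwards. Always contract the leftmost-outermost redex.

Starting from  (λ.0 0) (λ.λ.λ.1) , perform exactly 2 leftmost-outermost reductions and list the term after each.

  start: (λ.0 0) (λ.λ.λ.1)
  step 1: (λ.λ.λ.1) (λ.λ.λ.1)
  step 2: λ.λ.1

Answer: after 2 steps: λ.λ.1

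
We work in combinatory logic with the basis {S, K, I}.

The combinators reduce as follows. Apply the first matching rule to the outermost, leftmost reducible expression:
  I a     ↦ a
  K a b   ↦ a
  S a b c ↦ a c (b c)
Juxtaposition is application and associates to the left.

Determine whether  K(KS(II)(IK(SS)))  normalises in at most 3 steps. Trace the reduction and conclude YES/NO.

Answer: YES — reaches normal form K(S(K(SS))) in 2 ≤ 3 steps

Working:
  start: K(KS(II)(IK(SS)))
  [1] K(S(IK(SS)))
  [2] K(S(K(SS)))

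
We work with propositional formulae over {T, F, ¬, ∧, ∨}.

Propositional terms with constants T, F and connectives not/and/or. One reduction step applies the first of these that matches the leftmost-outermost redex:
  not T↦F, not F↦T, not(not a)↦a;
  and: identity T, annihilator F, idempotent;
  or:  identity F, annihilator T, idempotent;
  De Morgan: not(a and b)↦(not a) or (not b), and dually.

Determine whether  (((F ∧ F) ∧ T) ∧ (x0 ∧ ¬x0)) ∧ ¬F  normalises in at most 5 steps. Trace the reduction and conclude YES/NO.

  start: (((F ∧ F) ∧ T) ∧ (x0 ∧ ¬x0)) ∧ ¬F
  [1] ((F ∧ F) ∧ (x0 ∧ ¬x0)) ∧ ¬F
  [2] (F ∧ (x0 ∧ ¬x0)) ∧ ¬F
  [3] F ∧ ¬F
  [4] F

Answer: YES — reaches normal form F in 4 ≤ 5 steps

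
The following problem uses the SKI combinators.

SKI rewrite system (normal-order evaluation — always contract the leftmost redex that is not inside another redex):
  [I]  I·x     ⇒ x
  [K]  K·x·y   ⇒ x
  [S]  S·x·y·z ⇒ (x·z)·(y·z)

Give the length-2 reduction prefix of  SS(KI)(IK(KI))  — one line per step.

  start: SS(KI)(IK(KI))
  step 1: S(IK(KI))(KI(IK(KI)))
  step 2: S(K(KI))(KI(IK(KI)))

Answer: after 2 steps: S(K(KI))(KI(IK(KI)))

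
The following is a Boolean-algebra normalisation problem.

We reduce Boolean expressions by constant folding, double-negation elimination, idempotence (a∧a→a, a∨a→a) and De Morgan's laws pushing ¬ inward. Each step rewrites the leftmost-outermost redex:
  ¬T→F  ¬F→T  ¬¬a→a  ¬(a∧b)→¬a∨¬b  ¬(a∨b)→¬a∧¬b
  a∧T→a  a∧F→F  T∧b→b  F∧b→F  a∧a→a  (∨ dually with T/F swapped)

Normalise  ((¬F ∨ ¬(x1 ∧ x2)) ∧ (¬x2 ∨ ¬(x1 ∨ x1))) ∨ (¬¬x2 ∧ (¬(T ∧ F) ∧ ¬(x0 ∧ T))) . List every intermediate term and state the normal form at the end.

  start: ((¬F ∨ ¬(x1 ∧ x2)) ∧ (¬x2 ∨ ¬(x1 ∨ x1))) ∨ (¬¬x2 ∧ (¬(T ∧ F) ∧ ¬(x0 ∧ T)))
  →1  ((T ∨ ¬(x1 ∧ x2)) ∧ (¬x2 ∨ ¬(x1 ∨ x1))) ∨ (¬¬x2 ∧ (¬(T ∧ F) ∧ ¬(x0 ∧ T)))
  →2  (T ∧ (¬x2 ∨ ¬(x1 ∨ x1))) ∨ (¬¬x2 ∧ (¬(T ∧ F) ∧ ¬(x0 ∧ T)))
  →3  (¬x2 ∨ ¬(x1 ∨ x1)) ∨ (¬¬x2 ∧ (¬(T ∧ F) ∧ ¬(x0 ∧ T)))
  →4  (¬x2 ∨ (¬x1 ∧ ¬x1)) ∨ (¬¬x2 ∧ (¬(T ∧ F) ∧ ¬(x0 ∧ T)))
  →5  (¬x2 ∨ ¬x1) ∨ (¬¬x2 ∧ (¬(T ∧ F) ∧ ¬(x0 ∧ T)))
  →6  (¬x2 ∨ ¬x1) ∨ (x2 ∧ (¬(T ∧ F) ∧ ¬(x0 ∧ T)))
  →7  (¬x2 ∨ ¬x1) ∨ (x2 ∧ ((¬T ∨ ¬F) ∧ ¬(x0 ∧ T)))
  →8  (¬x2 ∨ ¬x1) ∨ (x2 ∧ ((F ∨ ¬F) ∧ ¬(x0 ∧ T)))
  →9  (¬x2 ∨ ¬x1) ∨ (x2 ∧ (¬F ∧ ¬(x0 ∧ T)))
  →10  (¬x2 ∨ ¬x1) ∨ (x2 ∧ (T ∧ ¬(x0 ∧ T)))
  →11  (¬x2 ∨ ¬x1) ∨ (x2 ∧ ¬(x0 ∧ T))
  →12  (¬x2 ∨ ¬x1) ∨ (x2 ∧ (¬x0 ∨ ¬T))
  →13  (¬x2 ∨ ¬x1) ∨ (x2 ∧ (¬x0 ∨ F))
  →14  (¬x2 ∨ ¬x1) ∨ (x2 ∧ ¬x0)

Answer: normal form = (¬x2 ∨ ¬x1) ∨ (x2 ∧ ¬x0)  (in 14 steps)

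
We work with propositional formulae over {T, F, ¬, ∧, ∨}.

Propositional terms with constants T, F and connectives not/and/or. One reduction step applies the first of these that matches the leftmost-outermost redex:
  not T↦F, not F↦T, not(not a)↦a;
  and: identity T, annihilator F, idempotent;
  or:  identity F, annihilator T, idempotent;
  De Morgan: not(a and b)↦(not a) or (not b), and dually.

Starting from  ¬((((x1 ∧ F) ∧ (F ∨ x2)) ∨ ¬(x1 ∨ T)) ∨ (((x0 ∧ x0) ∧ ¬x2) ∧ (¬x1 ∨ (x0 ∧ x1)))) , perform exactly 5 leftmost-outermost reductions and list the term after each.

  start: ¬((((x1 ∧ F) ∧ (F ∨ x2)) ∨ ¬(x1 ∨ T)) ∨ (((x0 ∧ x0) ∧ ¬x2) ∧ (¬x1 ∨ (x0 ∧ x1))))
  →1  ¬(((x1 ∧ F) ∧ (F ∨ x2)) ∨ ¬(x1 ∨ T)) ∧ ¬(((x0 ∧ x0) ∧ ¬x2) ∧ (¬x1 ∨ (x0 ∧ x1)))
  →2  (¬((x1 ∧ F) ∧ (F ∨ x2)) ∧ ¬¬(x1 ∨ T)) ∧ ¬(((x0 ∧ x0) ∧ ¬x2) ∧ (¬x1 ∨ (x0 ∧ x1)))
  →3  ((¬(x1 ∧ F) ∨ ¬(F ∨ x2)) ∧ ¬¬(x1 ∨ T)) ∧ ¬(((x0 ∧ x0) ∧ ¬x2) ∧ (¬x1 ∨ (x0 ∧ x1)))
  →4  (((¬x1 ∨ ¬F) ∨ ¬(F ∨ x2)) ∧ ¬¬(x1 ∨ T)) ∧ ¬(((x0 ∧ x0) ∧ ¬x2) ∧ (¬x1 ∨ (x0 ∧ x1)))
  →5  (((¬x1 ∨ T) ∨ ¬(F ∨ x2)) ∧ ¬¬(x1 ∨ T)) ∧ ¬(((x0 ∧ x0) ∧ ¬x2) ∧ (¬x1 ∨ (x0 ∧ x1)))

Answer: after 5 steps: (((¬x1 ∨ T) ∨ ¬(F ∨ x2)) ∧ ¬¬(x1 ∨ T)) ∧ ¬(((x0 ∧ x0) ∧ ¬x2) ∧ (¬x1 ∨ (x0 ∧ x1)))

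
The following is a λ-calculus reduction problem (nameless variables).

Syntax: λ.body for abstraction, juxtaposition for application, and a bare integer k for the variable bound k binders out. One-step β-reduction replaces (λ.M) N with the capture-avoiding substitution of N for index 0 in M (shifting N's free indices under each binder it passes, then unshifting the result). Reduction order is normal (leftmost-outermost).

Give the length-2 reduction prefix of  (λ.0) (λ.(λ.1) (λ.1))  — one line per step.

  start: (λ.0) (λ.(λ.1) (λ.1))
  →1  λ.(λ.1) (λ.1)
  →2  λ.0

Answer: after 2 steps: λ.0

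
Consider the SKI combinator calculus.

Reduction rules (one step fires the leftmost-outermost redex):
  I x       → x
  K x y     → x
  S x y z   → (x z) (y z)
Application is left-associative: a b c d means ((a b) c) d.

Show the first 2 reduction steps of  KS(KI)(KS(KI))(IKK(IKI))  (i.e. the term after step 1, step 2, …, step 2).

  start: KS(KI)(KS(KI))(IKK(IKI))
  [1] S(KS(KI))(IKK(IKI))
  [2] SS(IKK(IKI))

Answer: after 2 steps: SS(IKK(IKI))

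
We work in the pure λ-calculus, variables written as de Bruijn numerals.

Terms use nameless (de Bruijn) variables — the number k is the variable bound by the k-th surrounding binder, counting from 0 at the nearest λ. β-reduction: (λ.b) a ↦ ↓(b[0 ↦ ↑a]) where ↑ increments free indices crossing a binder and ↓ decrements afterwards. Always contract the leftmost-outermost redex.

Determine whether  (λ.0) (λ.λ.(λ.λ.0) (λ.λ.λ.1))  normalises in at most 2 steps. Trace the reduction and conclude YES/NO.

Answer: YES — reaches normal form λ.λ.λ.0 in 2 ≤ 2 steps

Derivation:
  start: (λ.0) (λ.λ.(λ.λ.0) (λ.λ.λ.1))
  →1  λ.λ.(λ.λ.0) (λ.λ.λ.1)
  →2  λ.λ.λ.0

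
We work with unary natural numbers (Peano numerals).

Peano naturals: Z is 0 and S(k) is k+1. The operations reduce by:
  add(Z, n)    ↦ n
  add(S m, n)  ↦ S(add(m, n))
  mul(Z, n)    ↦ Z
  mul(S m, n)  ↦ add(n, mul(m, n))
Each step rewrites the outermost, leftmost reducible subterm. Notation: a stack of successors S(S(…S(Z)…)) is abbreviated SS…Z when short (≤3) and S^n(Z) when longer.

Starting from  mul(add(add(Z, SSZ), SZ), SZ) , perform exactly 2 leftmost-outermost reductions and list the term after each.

  start: mul(add(add(Z, SSZ), SZ), SZ)
  →1  mul(add(SSZ, SZ), SZ)
  →2  mul(S(add(SZ, SZ)), SZ)

Answer: after 2 steps: mul(S(add(SZ, SZ)), SZ)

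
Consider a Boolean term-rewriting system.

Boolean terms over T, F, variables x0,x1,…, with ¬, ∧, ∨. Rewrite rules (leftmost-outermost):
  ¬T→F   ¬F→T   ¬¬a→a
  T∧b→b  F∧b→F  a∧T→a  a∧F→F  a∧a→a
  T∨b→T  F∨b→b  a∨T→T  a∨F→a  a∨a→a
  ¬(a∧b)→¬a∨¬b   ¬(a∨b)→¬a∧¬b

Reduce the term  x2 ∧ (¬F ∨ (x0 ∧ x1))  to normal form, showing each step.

Answer: normal form = x2  (in 3 steps)

Derivation:
  start: x2 ∧ (¬F ∨ (x0 ∧ x1))
  step 1: x2 ∧ (T ∨ (x0 ∧ x1))
  step 2: x2 ∧ T
  step 3: x2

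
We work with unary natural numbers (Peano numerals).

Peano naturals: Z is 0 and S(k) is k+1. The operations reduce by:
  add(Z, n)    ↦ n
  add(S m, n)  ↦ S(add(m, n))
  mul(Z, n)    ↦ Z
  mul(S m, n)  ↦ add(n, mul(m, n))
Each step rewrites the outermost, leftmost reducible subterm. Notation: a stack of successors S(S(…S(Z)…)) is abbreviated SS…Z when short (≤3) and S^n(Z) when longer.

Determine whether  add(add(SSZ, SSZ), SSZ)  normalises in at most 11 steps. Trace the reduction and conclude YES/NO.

Answer: YES — reaches normal form S^6(Z) in 8 ≤ 11 steps

Reduction:
  start: add(add(SSZ, SSZ), SSZ)
  step 1: add(S(add(SZ, SSZ)), SSZ)
  step 2: S(add(add(SZ, SSZ), SSZ))
  step 3: S(add(S(add(Z, SSZ)), SSZ))
  step 4: S(S(add(add(Z, SSZ), SSZ)))
  step 5: S(S(add(SSZ, SSZ)))
  step 6: S(S(S(add(SZ, SSZ))))
  step 7: S(S(S(S(add(Z, SSZ)))))
  step 8: S^6(Z)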